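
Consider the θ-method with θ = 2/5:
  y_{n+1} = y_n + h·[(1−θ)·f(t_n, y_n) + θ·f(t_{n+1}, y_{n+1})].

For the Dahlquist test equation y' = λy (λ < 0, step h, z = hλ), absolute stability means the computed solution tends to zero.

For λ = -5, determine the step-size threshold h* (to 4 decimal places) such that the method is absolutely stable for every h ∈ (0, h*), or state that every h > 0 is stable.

Set f=λy, z=hλ:
  y_{n+1} = y_n + z·[3/5·y_n + 2/5·y_{n+1}] ⇒ (1 − 2/5z)y_{n+1} = (1 + 3/5z)y_n
  R(z) = (1 + 3/5z)/(1 − 2/5z).

Boundary: |R(x)|=1, x<0.
x=-0.63: |R|=0.4968
R=−1: 1+3/5x = −1+2/5x ⇒ -1/5x=2 ⇒ x=2/(-1/5)=-10.0000
Confirm numerically:
  x=-6.649: |R|=0.81687 <1
  x=-6.582: |R|=0.81183 <1
  x=-5.726: |R|=0.74021 <1
  x=-5.346: |R|=0.70342 <1
  x=-10.205: |R|=1.00807 >1
  x=-10.177: |R|=1.00698 >1
  x=-10.077: |R|=1.00306 >1
Stable set (-10.0000, 0).

(-10.0000,0); λ=-5 ⇒ h* = (10)/5 = 2.0000.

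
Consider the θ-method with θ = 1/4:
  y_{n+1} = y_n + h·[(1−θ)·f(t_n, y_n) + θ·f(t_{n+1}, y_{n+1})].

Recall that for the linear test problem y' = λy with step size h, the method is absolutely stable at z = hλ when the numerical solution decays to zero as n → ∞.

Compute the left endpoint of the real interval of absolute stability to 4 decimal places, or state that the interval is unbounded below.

left endpoint -4.0000.

Test eqn y'=λy, z=hλ:
  y_{n+1} = y_n + z·[3/4·y_n + 1/4·y_{n+1}] ⇒ (1 − 1/4z)y_{n+1} = (1 + 3/4z)y_n
  so R(z) = (1 + 3/4z)/(1 − 1/4z).

Need |R(x)|<1, x<0.
x=-1.79: |R|=0.2366
R=−1: 1+3/4x = −1+1/4x ⇒ -1/2x=2 ⇒ x=2/(-1/2)=-4.0000
Confirm numerically:
  x=-3.331: |R|=0.81749 <1
  x=-2.716: |R|=0.61763 <1
  x=-2.203: |R|=0.42060 <1
  x=-4.565: |R|=1.13193 >1
  x=-4.034: |R|=1.00846 >1
  x=-4.022: |R|=1.00548 >1
So |R|<1 on (-4.0000, 0).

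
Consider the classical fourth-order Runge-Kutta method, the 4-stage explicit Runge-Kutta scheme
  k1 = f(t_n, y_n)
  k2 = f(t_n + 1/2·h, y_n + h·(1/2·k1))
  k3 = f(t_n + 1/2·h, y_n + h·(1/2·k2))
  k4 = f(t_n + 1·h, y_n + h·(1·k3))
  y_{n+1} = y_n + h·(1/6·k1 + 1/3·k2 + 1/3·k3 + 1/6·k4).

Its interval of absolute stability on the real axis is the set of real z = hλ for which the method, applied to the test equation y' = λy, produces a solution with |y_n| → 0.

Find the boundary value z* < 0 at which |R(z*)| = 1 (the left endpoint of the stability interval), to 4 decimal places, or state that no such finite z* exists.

With y'=λy (z=hλ):
  order 4, 4-stage ⇒ R(z)=1+z+z^2/2+z^3/6+z^4/24
  (e.g. R(-0.6)=0.54940, |R|=0.54940)

Need |R(x)|<1, x<0.
x=-0.6: |R|=0.5494
|R(-3.02)|=1.4155 |R(-2.42)|=0.5752 |R(-1.3)|=0.2978
Bisect:
  x_lo=-3.4804 |R|=2.6633  x_hi=-0.1907 |R|=0.8264
  mid=-1.83551 |R|=0.29132 →hi
  mid=-2.65793 |R|=0.82435 →hi
  mid=-3.06914 |R|=1.51937 →lo
  mid=-2.86354 |R|=1.12452 →lo
  mid=-2.76073 |R|=0.96360 →hi
  mid=-2.81213 |R|=1.04123 →lo
  mid=-2.78643 |R|=1.00172 →lo
  mid=-2.77358 |R|=0.98249 →hi
  mid=-2.78001 |R|=0.99206 →hi
  ...
  [-2.78543,-2.78523] ⇒ x*=-2.7853
Stable set (-2.7853, 0).

left endpoint -2.7853.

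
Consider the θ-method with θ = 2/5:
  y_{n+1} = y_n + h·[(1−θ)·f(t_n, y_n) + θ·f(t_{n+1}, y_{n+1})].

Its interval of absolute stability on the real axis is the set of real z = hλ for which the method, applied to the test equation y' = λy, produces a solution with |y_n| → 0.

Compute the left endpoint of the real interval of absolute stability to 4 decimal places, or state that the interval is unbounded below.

Set f=λy, z=hλ:
  y_{n+1} = y_n + z·[3/5·y_n + 2/5·y_{n+1}] ⇒ (1 − 2/5z)y_{n+1} = (1 + 3/5z)y_n
  R(z) = (1 + 3/5z)/(1 − 2/5z).

Solve |R(x)|<1 on ℝ⁻.
x=-0.92: |R|=0.3275
R=−1: 1+3/5x = −1+2/5x ⇒ -1/5x=2 ⇒ x=2/(-1/5)=-10.0000
Confirm numerically:
  x=-7.895: |R|=0.89875 <1
  x=-7.867: |R|=0.89713 <1
  x=-7.142: |R|=0.85179 <1
  x=-5.727: |R|=0.74031 <1
  x=-10.364: |R|=1.01415 >1
  x=-10.309: |R|=1.01206 >1
Interval (-10.0000, 0).

left endpoint -10.0000.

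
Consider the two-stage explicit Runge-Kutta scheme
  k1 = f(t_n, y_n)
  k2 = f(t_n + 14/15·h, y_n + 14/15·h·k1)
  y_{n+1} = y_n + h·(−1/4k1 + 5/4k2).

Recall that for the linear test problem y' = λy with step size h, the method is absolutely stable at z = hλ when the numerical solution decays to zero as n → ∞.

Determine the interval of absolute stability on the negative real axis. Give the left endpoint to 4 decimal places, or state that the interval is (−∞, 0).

(-0.8571, 0).

Set f=λy, z=hλ:
  k1=λy_n ⇒ h·k1=z·y_n;  k2=λ(1+14/15z)y_n ⇒ h·k2=z(1+14/15z)y_n
  y_{n+1}/y_n = 1 − 1/4z + 5/4z(1+14/15z) = 1 + z + 7/6z²
  Hence R(z) = 1 + z + 7/6z².

Solve |R(x)|<1 on ℝ⁻.
x=-0.55: |R|=0.8029
R=1: x+7/6x²=0 ⇒ x=−6/7=-0.8571; min R=1−1/(4·7/6)=0.7857>−1
Confirm numerically:
  x=-0.698: |R|=0.87040 <1
  x=-0.571: |R|=0.80938 <1
  x=-0.379: |R|=0.78858 <1
  x=-1.290: |R|=1.65145 >1
  x=-1.179: |R|=1.44271 >1
  x=-0.986: |R|=1.14823 >1
Stable set (-0.8571, 0).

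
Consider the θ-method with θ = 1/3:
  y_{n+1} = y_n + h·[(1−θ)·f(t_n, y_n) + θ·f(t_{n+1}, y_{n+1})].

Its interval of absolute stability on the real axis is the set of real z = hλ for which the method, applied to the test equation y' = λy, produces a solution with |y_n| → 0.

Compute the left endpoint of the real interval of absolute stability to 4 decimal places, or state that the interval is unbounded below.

left endpoint -6.0000.

With y'=λy (z=hλ):
  y_{n+1} = y_n + z·[2/3·y_n + 1/3·y_{n+1}] ⇒ (1 − 1/3z)y_{n+1} = (1 + 2/3z)y_n
  R(z) = (1 + 2/3z)/(1 − 1/3z).

Solve |R(x)|<1 on ℝ⁻.
x=-0.52: |R|=0.5568
R=−1: 1+2/3x = −1+1/3x ⇒ -1/3x=2 ⇒ x=2/(-1/3)=-6.0000
Confirm numerically:
  x=-4.155: |R|=0.74214 <1
  x=-4.023: |R|=0.71850 <1
  x=-2.995: |R|=0.49875 <1
  x=-2.401: |R|=0.33364 <1
  x=-6.542: |R|=1.05680 >1
  x=-6.146: |R|=1.01596 >1
Stable set (-6.0000, 0).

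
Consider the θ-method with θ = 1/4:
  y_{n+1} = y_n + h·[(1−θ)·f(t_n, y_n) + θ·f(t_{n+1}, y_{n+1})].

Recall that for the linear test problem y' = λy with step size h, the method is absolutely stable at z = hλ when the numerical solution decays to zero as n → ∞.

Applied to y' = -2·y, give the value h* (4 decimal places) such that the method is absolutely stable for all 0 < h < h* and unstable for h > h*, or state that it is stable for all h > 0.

Test eqn y'=λy, z=hλ:
  y_{n+1} = y_n + z·[3/4·y_n + 1/4·y_{n+1}] ⇒ (1 − 1/4z)y_{n+1} = (1 + 3/4z)y_n
  Hence R(z) = (1 + 3/4z)/(1 − 1/4z).

Find x<0 with |R(x)|<1.
x=-1.17: |R|=0.0948
R=−1: 1+3/4x = −1+1/4x ⇒ -1/2x=2 ⇒ x=2/(-1/2)=-4.0000
Confirm numerically:
  x=-3.520: |R|=0.87234 <1
  x=-3.026: |R|=0.72274 <1
  x=-2.201: |R|=0.41977 <1
  x=-2.184: |R|=0.41268 <1
  x=-4.419: |R|=1.09954 >1
  x=-4.236: |R|=1.05731 >1
Interval (-4.0000, 0).

(-4.0000,0); λ=-2 ⇒ h* = (4)/2 = 2.0000.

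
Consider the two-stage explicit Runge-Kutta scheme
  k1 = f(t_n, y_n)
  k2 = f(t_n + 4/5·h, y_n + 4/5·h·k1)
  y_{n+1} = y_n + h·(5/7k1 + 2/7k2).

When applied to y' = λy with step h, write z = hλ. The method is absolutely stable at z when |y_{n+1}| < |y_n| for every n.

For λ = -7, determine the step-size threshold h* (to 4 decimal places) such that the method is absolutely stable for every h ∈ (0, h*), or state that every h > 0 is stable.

(-4.3750,0); λ=-7 ⇒ h* = (35/8)/7 = 0.6250.

Test eqn y'=λy, z=hλ:
  k1=λy_n ⇒ h·k1=z·y_n;  k2=λ(1+4/5z)y_n ⇒ h·k2=z(1+4/5z)y_n
  y_{n+1}/y_n = 1 + 5/7z + 2/7z(1+4/5z) = 1 + z + 8/35z²
  Hence R(z) = 1 + z + 8/35z².

Boundary: |R(x)|=1, x<0.
x=-1.37: |R|=0.0590
R=1: x+8/35x²=0 ⇒ x=−35/8=-4.3750; min R=1−1/(4·8/35)=-0.0938>−1
Confirm numerically:
  x=-3.629: |R|=0.38120 <1
  x=-2.612: |R|=0.05256 <1
  x=-2.554: |R|=0.06305 <1
  x=-2.149: |R|=0.09341 <1
  x=-4.901: |R|=1.58924 >1
  x=-4.771: |R|=1.43184 >1
  x=-4.539: |R|=1.17015 >1
Interval (-4.3750, 0).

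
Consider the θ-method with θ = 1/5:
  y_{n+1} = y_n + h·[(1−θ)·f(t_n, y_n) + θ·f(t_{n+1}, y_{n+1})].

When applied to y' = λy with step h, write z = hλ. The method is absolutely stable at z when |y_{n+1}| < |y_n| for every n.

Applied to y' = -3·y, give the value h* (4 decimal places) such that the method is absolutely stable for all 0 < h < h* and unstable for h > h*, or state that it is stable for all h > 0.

Test eqn y'=λy, z=hλ:
  y_{n+1} = y_n + z·[4/5·y_n + 1/5·y_{n+1}] ⇒ (1 − 1/5z)y_{n+1} = (1 + 4/5z)y_n
  so R(z) = (1 + 4/5z)/(1 − 1/5z).

Solve |R(x)|<1 on ℝ⁻.
x=-1.54: |R|=0.1774
R=−1: 1+4/5x = −1+1/5x ⇒ -3/5x=2 ⇒ x=2/(-3/5)=-3.3333
Confirm numerically:
  x=-2.562: |R|=0.69400 <1
  x=-2.046: |R|=0.45189 <1
  x=-1.673: |R|=0.25356 <1
  x=-3.778: |R|=1.15197 >1
  x=-3.576: |R|=1.08489 >1
  x=-3.408: |R|=1.02664 >1
Interval (-3.3333, 0).

(-3.3333,0); λ=-3 ⇒ h* = (10/3)/3 = 1.1111.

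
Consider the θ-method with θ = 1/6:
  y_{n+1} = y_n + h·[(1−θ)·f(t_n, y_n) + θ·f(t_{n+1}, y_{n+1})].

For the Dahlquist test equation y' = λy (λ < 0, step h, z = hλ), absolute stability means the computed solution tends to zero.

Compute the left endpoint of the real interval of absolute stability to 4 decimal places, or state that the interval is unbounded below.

z* = -3.0000.

On y'=λy, z=hλ:
  y_{n+1} = y_n + z·[5/6·y_n + 1/6·y_{n+1}] ⇒ (1 − 1/6z)y_{n+1} = (1 + 5/6z)y_n
  R(z) = (1 + 5/6z)/(1 − 1/6z).

Find x<0 with |R(x)|<1.
x=-0.94: |R|=0.1873
R=−1: 1+5/6x = −1+1/6x ⇒ -2/3x=2 ⇒ x=2/(-2/3)=-3.0000
Confirm numerically:
  x=-2.793: |R|=0.90583 <1
  x=-2.420: |R|=0.72447 <1
  x=-1.251: |R|=0.03517 <1
  x=-3.503: |R|=1.21172 >1
  x=-3.445: |R|=1.18846 >1
So |R|<1 on (-3.0000, 0).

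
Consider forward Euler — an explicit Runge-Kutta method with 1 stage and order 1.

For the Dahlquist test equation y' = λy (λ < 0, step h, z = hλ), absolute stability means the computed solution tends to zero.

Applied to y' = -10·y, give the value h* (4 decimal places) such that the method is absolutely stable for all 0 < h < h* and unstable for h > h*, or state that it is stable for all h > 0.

(-2.0000,0); λ=-10 ⇒ h* = 0.2000.

On y'=λy, z=hλ:
  order 1, 1-stage ⇒ R(z)=1+z
  (e.g. R(-0.57)=0.43000, |R|=0.43000)

Boundary: |R(x)|=1, x<0.
x=-0.57: |R|=0.4300
|R(-1.58)|=0.5800 |R(-1.44)|=0.4400 |R(-0.92)|=0.0800
Bisect:
  x_lo=-2.6488 |R|=1.6488  x_hi=-0.0714 |R|=0.9286
  mid=-1.36010 |R|=0.36010 →hi
  mid=-2.00448 |R|=1.00448 →lo
  mid=-1.68229 |R|=0.68229 →hi
  mid=-1.84338 |R|=0.84338 →hi
  mid=-1.92393 |R|=0.92393 →hi
  mid=-1.96420 |R|=0.96420 →hi
  mid=-1.98434 |R|=0.98434 →hi
  ...
  [-2.00007,-1.99991] ⇒ x*=-2.0000
Interval (-2.0000, 0).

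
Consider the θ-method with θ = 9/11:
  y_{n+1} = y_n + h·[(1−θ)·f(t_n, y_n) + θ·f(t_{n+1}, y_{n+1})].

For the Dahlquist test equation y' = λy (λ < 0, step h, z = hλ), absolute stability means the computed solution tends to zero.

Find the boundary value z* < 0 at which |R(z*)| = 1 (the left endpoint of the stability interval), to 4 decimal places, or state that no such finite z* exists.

unbounded; (−∞, 0).

Test eqn y'=λy, z=hλ:
  y_{n+1} = y_n + z·[2/11·y_n + 9/11·y_{n+1}] ⇒ (1 − 9/11z)y_{n+1} = (1 + 2/11z)y_n
  so R(z) = (1 + 2/11z)/(1 − 9/11z).

Boundary: |R(x)|=1, x<0.
x=-1.46: |R|=0.3347
x=-2: |R|=0.2414
x=-10: |R|=0.0891
x=-100: |R|=0.2075
θ=9/11≥1/2 ⇒ |1+2/11x|<|1−9/11x| ∀x<0 ⇒ interval (−∞,0).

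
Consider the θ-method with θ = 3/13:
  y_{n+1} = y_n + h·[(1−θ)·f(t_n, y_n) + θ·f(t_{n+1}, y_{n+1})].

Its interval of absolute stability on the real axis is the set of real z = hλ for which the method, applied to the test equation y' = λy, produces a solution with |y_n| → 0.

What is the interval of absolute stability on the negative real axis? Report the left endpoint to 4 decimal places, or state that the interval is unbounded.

On y'=λy, z=hλ:
  y_{n+1} = y_n + z·[10/13·y_n + 3/13·y_{n+1}] ⇒ (1 − 3/13z)y_{n+1} = (1 + 10/13z)y_n
  Hence R(z) = (1 + 10/13z)/(1 − 3/13z).

Find x<0 with |R(x)|<1.
x=-1.21: |R|=0.0541
R=−1: 1+10/13x = −1+3/13x ⇒ -7/13x=2 ⇒ x=2/(-7/13)=-3.7143
Confirm numerically:
  x=-2.936: |R|=0.75018 <1
  x=-2.446: |R|=0.56348 <1
  x=-1.797: |R|=0.27024 <1
  x=-4.206: |R|=1.13436 >1
  x=-3.791: |R|=1.02203 >1
Interval (-3.7143, 0).

z∈(-3.7143,0).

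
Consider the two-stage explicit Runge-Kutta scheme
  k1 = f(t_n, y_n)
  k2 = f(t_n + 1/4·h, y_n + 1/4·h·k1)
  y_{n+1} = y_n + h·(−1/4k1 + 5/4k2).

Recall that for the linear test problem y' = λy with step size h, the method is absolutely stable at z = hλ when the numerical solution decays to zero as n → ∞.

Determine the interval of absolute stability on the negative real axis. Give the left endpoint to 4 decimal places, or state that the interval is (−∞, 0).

z∈(-3.2000,0).

Test eqn y'=λy, z=hλ:
  k1=λy_n ⇒ h·k1=z·y_n;  k2=λ(1+1/4z)y_n ⇒ h·k2=z(1+1/4z)y_n
  y_{n+1}/y_n = 1 − 1/4z + 5/4z(1+1/4z) = 1 + z + 5/16z²
  so R(z) = 1 + z + 5/16z².

Find x<0 with |R(x)|<1.
x=-1.69: |R|=0.2025
R=1: x+5/16x²=0 ⇒ x=−16/5=-3.2000; min R=1−1/(4·5/16)=0.2000>−1
Confirm numerically:
  x=-2.369: |R|=0.38480 <1
  x=-2.367: |R|=0.38384 <1
  x=-2.344: |R|=0.37298 <1
  x=-1.645: |R|=0.20063 <1
  x=-3.679: |R|=1.55070 >1
  x=-3.558: |R|=1.39805 >1
  x=-3.431: |R|=1.24768 >1
Stable set (-3.2000, 0).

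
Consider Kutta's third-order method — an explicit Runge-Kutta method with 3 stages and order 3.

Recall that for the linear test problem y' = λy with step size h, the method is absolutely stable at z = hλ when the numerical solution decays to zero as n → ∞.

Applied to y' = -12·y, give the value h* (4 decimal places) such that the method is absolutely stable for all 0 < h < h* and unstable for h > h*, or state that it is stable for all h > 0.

Test eqn y'=λy, z=hλ:
  order 3, 3-stage ⇒ R(z)=1+z+z^2/2+z^3/6
  (e.g. R(-1.48)=0.07490, |R|=0.07490)

Solve |R(x)|<1 on ℝ⁻.
x=-1.48: |R|=0.0749
|R(-2.68)|=1.2969 |R(-0.88)|=0.3936 |R(-0.68)|=0.4988
Bisect:
  x_lo=-2.8433 |R|=1.6321  x_hi=-0.1226 |R|=0.8846
  mid=-1.48294 |R|=0.07309 →hi
  mid=-2.16311 |R|=0.51047 →hi
  mid=-2.50320 |R|=0.98437 →hi
  mid=-2.67324 |R|=1.28406 →lo
  mid=-2.58822 |R|=1.12848 →lo
  mid=-2.54571 |R|=1.05503 →lo
  mid=-2.52446 |R|=1.01936 →lo
  mid=-2.51383 |R|=1.00178 →lo
  ...
  [-2.51283,-2.51267] ⇒ x*=-2.5127
Stable set (-2.5127, 0).

(-2.5127,0); λ=-12 ⇒ h* = 0.2094.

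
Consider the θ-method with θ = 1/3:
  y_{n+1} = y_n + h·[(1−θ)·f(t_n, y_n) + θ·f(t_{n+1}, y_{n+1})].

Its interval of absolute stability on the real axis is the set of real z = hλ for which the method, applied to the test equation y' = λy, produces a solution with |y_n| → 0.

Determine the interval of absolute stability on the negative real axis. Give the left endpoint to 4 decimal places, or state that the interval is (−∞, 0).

(-6.0000, 0).

Set f=λy, z=hλ:
  y_{n+1} = y_n + z·[2/3·y_n + 1/3·y_{n+1}] ⇒ (1 − 1/3z)y_{n+1} = (1 + 2/3z)y_n
  Hence R(z) = (1 + 2/3z)/(1 − 1/3z).

Solve |R(x)|<1 on ℝ⁻.
x=-0.47: |R|=0.5937
R=−1: 1+2/3x = −1+1/3x ⇒ -1/3x=2 ⇒ x=2/(-1/3)=-6.0000
Confirm numerically:
  x=-4.965: |R|=0.87006 <1
  x=-4.510: |R|=0.80160 <1
  x=-3.019: |R|=0.50474 <1
  x=-6.488: |R|=1.05143 >1
  x=-6.462: |R|=1.04883 >1
Stable set (-6.0000, 0).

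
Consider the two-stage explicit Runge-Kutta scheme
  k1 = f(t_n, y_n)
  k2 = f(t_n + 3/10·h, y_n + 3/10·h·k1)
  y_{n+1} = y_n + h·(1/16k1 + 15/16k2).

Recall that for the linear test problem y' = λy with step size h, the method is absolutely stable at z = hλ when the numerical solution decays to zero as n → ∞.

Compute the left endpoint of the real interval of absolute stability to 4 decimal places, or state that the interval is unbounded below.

z* = -3.5556.

Test eqn y'=λy, z=hλ:
  k1=λy_n ⇒ h·k1=z·y_n;  k2=λ(1+3/10z)y_n ⇒ h·k2=z(1+3/10z)y_n
  y_{n+1}/y_n = 1 + 1/16z + 15/16z(1+3/10z) = 1 + z + 9/32z²
  so R(z) = 1 + z + 9/32z².

Find x<0 with |R(x)|<1.
x=-0.96: |R|=0.2992
R=1: x+9/32x²=0 ⇒ x=−32/9=-3.5556; min R=1−1/(4·9/32)=0.1111>−1
Confirm numerically:
  x=-3.182: |R|=0.66569 <1
  x=-2.756: |R|=0.38024 <1
  x=-1.671: |R|=0.11432 <1
  x=-4.144: |R|=1.68583 >1
  x=-3.836: |R|=1.30256 >1
  x=-3.763: |R|=1.21955 >1
So |R|<1 on (-3.5556, 0).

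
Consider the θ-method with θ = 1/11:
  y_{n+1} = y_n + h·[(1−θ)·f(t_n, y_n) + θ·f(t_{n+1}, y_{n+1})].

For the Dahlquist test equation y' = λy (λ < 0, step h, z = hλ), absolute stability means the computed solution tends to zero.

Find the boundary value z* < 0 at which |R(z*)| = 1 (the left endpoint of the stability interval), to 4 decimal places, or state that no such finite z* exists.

left endpoint -2.4444.

With y'=λy (z=hλ):
  y_{n+1} = y_n + z·[10/11·y_n + 1/11·y_{n+1}] ⇒ (1 − 1/11z)y_{n+1} = (1 + 10/11z)y_n
  Hence R(z) = (1 + 10/11z)/(1 − 1/11z).

Solve |R(x)|<1 on ℝ⁻.
x=-0.72: |R|=0.3242
R=−1: 1+10/11x = −1+1/11x ⇒ -9/11x=2 ⇒ x=2/(-9/11)=-2.4444
Confirm numerically:
  x=-2.333: |R|=0.92477 <1
  x=-2.149: |R|=0.79778 <1
  x=-1.215: |R|=0.09415 <1
  x=-1.077: |R|=0.01904 <1
  x=-2.644: |R|=1.13163 >1
  x=-2.570: |R|=1.08327 >1
  x=-2.520: |R|=1.05030 >1
Interval (-2.4444, 0).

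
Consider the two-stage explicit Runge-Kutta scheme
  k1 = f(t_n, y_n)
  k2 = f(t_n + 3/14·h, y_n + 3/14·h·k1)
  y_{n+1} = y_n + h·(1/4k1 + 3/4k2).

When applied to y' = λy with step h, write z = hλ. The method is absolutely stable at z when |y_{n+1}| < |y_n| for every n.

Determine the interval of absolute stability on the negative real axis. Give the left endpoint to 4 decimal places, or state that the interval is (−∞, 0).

Test eqn y'=λy, z=hλ:
  k1=λy_n ⇒ h·k1=z·y_n;  k2=λ(1+3/14z)y_n ⇒ h·k2=z(1+3/14z)y_n
  y_{n+1}/y_n = 1 + 1/4z + 3/4z(1+3/14z) = 1 + z + 9/56z²
  ⇒ R(z) = 1 + z + 9/56z².

Boundary: |R(x)|=1, x<0.
x=-0.7: |R|=0.3788
R=1: x+9/56x²=0 ⇒ x=−56/9=-6.2222; min R=1−1/(4·9/56)=-0.5556>−1
Confirm numerically:
  x=-6.138: |R|=0.91692 <1
  x=-5.995: |R|=0.78108 <1
  x=-4.925: |R|=0.02677 <1
  x=-3.542: |R|=0.52572 <1
  x=-6.646: |R|=1.45264 >1
  x=-6.626: |R|=1.42998 >1
  x=-6.603: |R|=1.40408 >1
Stable set (-6.2222, 0).

z∈(-6.2222,0).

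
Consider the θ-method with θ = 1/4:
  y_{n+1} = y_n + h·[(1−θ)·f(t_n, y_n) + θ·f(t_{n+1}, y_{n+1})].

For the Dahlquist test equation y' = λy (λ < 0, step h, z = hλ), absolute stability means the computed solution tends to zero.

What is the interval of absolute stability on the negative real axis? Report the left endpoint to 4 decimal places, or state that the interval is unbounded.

Set f=λy, z=hλ:
  y_{n+1} = y_n + z·[3/4·y_n + 1/4·y_{n+1}] ⇒ (1 − 1/4z)y_{n+1} = (1 + 3/4z)y_n
  ⇒ R(z) = (1 + 3/4z)/(1 − 1/4z).

Find x<0 with |R(x)|<1.
x=-1.17: |R|=0.0948
R=−1: 1+3/4x = −1+1/4x ⇒ -1/2x=2 ⇒ x=2/(-1/2)=-4.0000
Confirm numerically:
  x=-2.966: |R|=0.70313 <1
  x=-2.571: |R|=0.56506 <1
  x=-2.533: |R|=0.55090 <1
  x=-2.242: |R|=0.43672 <1
  x=-4.471: |R|=1.11120 >1
  x=-4.390: |R|=1.09297 >1
  x=-4.121: |R|=1.02980 >1
So |R|<1 on (-4.0000, 0).

z∈(-4.0000,0).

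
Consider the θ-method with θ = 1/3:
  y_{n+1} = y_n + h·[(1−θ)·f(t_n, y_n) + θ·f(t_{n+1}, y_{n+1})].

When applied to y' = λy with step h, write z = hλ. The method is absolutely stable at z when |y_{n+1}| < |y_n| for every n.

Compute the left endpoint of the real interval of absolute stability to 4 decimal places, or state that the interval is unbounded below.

Set f=λy, z=hλ:
  y_{n+1} = y_n + z·[2/3·y_n + 1/3·y_{n+1}] ⇒ (1 − 1/3z)y_{n+1} = (1 + 2/3z)y_n
  Hence R(z) = (1 + 2/3z)/(1 − 1/3z).

Need |R(x)|<1, x<0.
x=-0.52: |R|=0.5568
R=−1: 1+2/3x = −1+1/3x ⇒ -1/3x=2 ⇒ x=2/(-1/3)=-6.0000
Confirm numerically:
  x=-3.921: |R|=0.69961 <1
  x=-3.547: |R|=0.62532 <1
  x=-3.246: |R|=0.55908 <1
  x=-2.792: |R|=0.44613 <1
  x=-6.351: |R|=1.03754 >1
  x=-6.256: |R|=1.02766 >1
Stable set (-6.0000, 0).

left endpoint -6.0000.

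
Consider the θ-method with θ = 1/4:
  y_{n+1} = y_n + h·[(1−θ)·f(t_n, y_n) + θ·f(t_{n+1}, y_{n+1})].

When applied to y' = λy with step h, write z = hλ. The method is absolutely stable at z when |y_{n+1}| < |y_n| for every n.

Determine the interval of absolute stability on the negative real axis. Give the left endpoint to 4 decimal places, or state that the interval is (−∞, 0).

z∈(-4.0000,0).

On y'=λy, z=hλ:
  y_{n+1} = y_n + z·[3/4·y_n + 1/4·y_{n+1}] ⇒ (1 − 1/4z)y_{n+1} = (1 + 3/4z)y_n
  R(z) = (1 + 3/4z)/(1 − 1/4z).

Need |R(x)|<1, x<0.
x=-1.08: |R|=0.1496
R=−1: 1+3/4x = −1+1/4x ⇒ -1/2x=2 ⇒ x=2/(-1/2)=-4.0000
Confirm numerically:
  x=-2.929: |R|=0.69086 <1
  x=-2.608: |R|=0.57869 <1
  x=-2.605: |R|=0.57759 <1
  x=-2.318: |R|=0.46755 <1
  x=-4.438: |R|=1.10382 >1
  x=-4.071: |R|=1.01759 >1
  x=-4.047: |R|=1.01168 >1
So |R|<1 on (-4.0000, 0).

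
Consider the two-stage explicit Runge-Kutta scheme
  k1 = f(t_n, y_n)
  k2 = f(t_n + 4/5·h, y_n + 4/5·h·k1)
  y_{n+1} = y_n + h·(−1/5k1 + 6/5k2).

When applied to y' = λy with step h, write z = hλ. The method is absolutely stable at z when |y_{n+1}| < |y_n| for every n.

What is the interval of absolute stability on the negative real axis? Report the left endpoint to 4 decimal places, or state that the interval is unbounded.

(-1.0417, 0).

Set f=λy, z=hλ:
  k1=λy_n ⇒ h·k1=z·y_n;  k2=λ(1+4/5z)y_n ⇒ h·k2=z(1+4/5z)y_n
  y_{n+1}/y_n = 1 − 1/5z + 6/5z(1+4/5z) = 1 + z + 24/25z²
  so R(z) = 1 + z + 24/25z².

Solve |R(x)|<1 on ℝ⁻.
x=-1.65: |R|=1.9636
R=1: x+24/25x²=0 ⇒ x=−25/24=-1.0417; min R=1−1/(4·24/25)=0.7396>−1
Confirm numerically:
  x=-0.900: |R|=0.87760 <1
  x=-0.891: |R|=0.87113 <1
  x=-0.825: |R|=0.82840 <1
  x=-0.550: |R|=0.74040 <1
  x=-1.560: |R|=1.77626 >1
  x=-1.081: |R|=1.04082 >1
So |R|<1 on (-1.0417, 0).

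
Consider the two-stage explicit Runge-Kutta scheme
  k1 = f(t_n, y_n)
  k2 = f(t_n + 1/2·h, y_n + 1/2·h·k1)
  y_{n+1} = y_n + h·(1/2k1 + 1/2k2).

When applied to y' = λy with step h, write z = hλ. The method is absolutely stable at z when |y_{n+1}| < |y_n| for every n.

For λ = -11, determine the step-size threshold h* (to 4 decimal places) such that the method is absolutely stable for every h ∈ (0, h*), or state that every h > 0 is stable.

On y'=λy, z=hλ:
  k1=λy_n ⇒ h·k1=z·y_n;  k2=λ(1+1/2z)y_n ⇒ h·k2=z(1+1/2z)y_n
  y_{n+1}/y_n = 1 + 1/2z + 1/2z(1+1/2z) = 1 + z + 1/4z²
  R(z) = 1 + z + 1/4z².

Need |R(x)|<1, x<0.
x=-1.43: |R|=0.0812
R=1: x+1/4x²=0 ⇒ x=−4=-4.0000; min R=1−1/(4·1/4)=0.0000>−1
Confirm numerically:
  x=-3.025: |R|=0.26266 <1
  x=-2.712: |R|=0.12674 <1
  x=-2.369: |R|=0.03404 <1
  x=-1.869: |R|=0.00429 <1
  x=-4.450: |R|=1.50063 >1
  x=-4.344: |R|=1.37358 >1
Interval (-4.0000, 0).

(-4.0000,0); λ=-11 ⇒ h* = (4)/11 = 0.3636.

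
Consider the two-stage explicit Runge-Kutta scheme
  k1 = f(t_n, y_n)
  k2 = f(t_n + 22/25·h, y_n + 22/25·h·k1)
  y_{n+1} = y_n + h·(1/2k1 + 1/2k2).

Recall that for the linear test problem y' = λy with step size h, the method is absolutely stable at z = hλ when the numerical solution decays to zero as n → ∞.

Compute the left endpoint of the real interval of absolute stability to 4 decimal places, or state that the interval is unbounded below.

Test eqn y'=λy, z=hλ:
  k1=λy_n ⇒ h·k1=z·y_n;  k2=λ(1+22/25z)y_n ⇒ h·k2=z(1+22/25z)y_n
  y_{n+1}/y_n = 1 + 1/2z + 1/2z(1+22/25z) = 1 + z + 11/25z²
  so R(z) = 1 + z + 11/25z².

Need |R(x)|<1, x<0.
x=-0.72: |R|=0.5081
R=1: x+11/25x²=0 ⇒ x=−25/11=-2.2727; min R=1−1/(4·11/25)=0.4318>−1
Confirm numerically:
  x=-2.185: |R|=0.91566 <1
  x=-2.067: |R|=0.81290 <1
  x=-2.039: |R|=0.79031 <1
  x=-2.762: |R|=1.59460 >1
  x=-2.665: |R|=1.45998 >1
  x=-2.490: |R|=1.23804 >1
Interval (-2.2727, 0).

z* = -2.2727.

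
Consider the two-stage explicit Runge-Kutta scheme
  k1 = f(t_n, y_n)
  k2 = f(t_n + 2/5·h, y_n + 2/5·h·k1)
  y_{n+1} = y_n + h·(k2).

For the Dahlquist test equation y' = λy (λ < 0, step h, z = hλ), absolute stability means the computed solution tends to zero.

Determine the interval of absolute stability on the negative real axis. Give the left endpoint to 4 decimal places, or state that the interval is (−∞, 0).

(-2.5000, 0).

Test eqn y'=λy, z=hλ:
  k1=λy_n ⇒ h·k1=z·y_n;  k2=λ(1+2/5z)y_n ⇒ h·k2=z(1+2/5z)y_n
  y_{n+1}/y_n = 1 + z(1+2/5z) = 1 + z + 2/5z²
  ⇒ R(z) = 1 + z + 2/5z².

Solve |R(x)|<1 on ℝ⁻.
x=-1.38: |R|=0.3818
R=1: x+2/5x²=0 ⇒ x=−5/2=-2.5000; min R=1−1/(4·2/5)=0.3750>−1
Confirm numerically:
  x=-1.624: |R|=0.43095 <1
  x=-1.548: |R|=0.41052 <1
  x=-1.484: |R|=0.39690 <1
  x=-1.132: |R|=0.38057 <1
  x=-2.953: |R|=1.53508 >1
  x=-2.652: |R|=1.16124 >1
  x=-2.650: |R|=1.15900 >1
Interval (-2.5000, 0).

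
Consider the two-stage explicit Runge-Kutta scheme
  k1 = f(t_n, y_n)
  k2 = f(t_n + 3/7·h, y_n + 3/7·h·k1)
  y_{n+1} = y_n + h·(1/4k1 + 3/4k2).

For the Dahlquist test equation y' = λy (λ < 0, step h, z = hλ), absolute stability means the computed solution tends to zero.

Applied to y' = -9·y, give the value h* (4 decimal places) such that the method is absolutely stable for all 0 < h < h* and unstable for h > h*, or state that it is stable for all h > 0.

(-3.1111,0); λ=-9 ⇒ h* = (28/9)/9 = 0.3457.

Test eqn y'=λy, z=hλ:
  k1=λy_n ⇒ h·k1=z·y_n;  k2=λ(1+3/7z)y_n ⇒ h·k2=z(1+3/7z)y_n
  y_{n+1}/y_n = 1 + 1/4z + 3/4z(1+3/7z) = 1 + z + 9/28z²
  R(z) = 1 + z + 9/28z².

Find x<0 with |R(x)|<1.
x=-1.45: |R|=0.2258
R=1: x+9/28x²=0 ⇒ x=−28/9=-3.1111; min R=1−1/(4·9/28)=0.2222>−1
Confirm numerically:
  x=-2.803: |R|=0.72240 <1
  x=-2.376: |R|=0.43859 <1
  x=-1.559: |R|=0.22223 <1
  x=-3.433: |R|=1.35519 >1
  x=-3.385: |R|=1.29800 >1
  x=-3.214: |R|=1.10629 >1
So |R|<1 on (-3.1111, 0).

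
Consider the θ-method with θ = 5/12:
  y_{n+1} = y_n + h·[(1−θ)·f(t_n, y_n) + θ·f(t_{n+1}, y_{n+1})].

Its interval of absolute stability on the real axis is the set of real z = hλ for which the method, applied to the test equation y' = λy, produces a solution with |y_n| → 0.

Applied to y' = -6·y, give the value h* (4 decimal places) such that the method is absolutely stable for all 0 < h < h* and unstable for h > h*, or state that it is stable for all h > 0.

On y'=λy, z=hλ:
  y_{n+1} = y_n + z·[7/12·y_n + 5/12·y_{n+1}] ⇒ (1 − 5/12z)y_{n+1} = (1 + 7/12z)y_n
  Hence R(z) = (1 + 7/12z)/(1 − 5/12z).

Boundary: |R(x)|=1, x<0.
x=-0.83: |R|=0.3833
R=−1: 1+7/12x = −1+5/12x ⇒ -1/6x=2 ⇒ x=2/(-1/6)=-12.0000
Confirm numerically:
  x=-11.978: |R|=0.99939 <1
  x=-11.108: |R|=0.97359 <1
  x=-8.198: |R|=0.85650 <1
  x=-6.393: |R|=0.74493 <1
  x=-12.291: |R|=1.00792 >1
  x=-12.091: |R|=1.00251 >1
So |R|<1 on (-12.0000, 0).

(-12.0000,0); λ=-6 ⇒ h* = (12)/6 = 2.0000.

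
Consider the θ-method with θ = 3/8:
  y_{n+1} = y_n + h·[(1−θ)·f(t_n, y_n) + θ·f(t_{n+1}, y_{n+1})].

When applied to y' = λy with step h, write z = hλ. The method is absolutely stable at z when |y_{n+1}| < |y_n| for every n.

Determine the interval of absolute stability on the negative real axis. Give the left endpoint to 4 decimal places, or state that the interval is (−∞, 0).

On y'=λy, z=hλ:
  y_{n+1} = y_n + z·[5/8·y_n + 3/8·y_{n+1}] ⇒ (1 − 3/8z)y_{n+1} = (1 + 5/8z)y_n
  R(z) = (1 + 5/8z)/(1 − 3/8z).

Need |R(x)|<1, x<0.
x=-1.51: |R|=0.0359
R=−1: 1+5/8x = −1+3/8x ⇒ -1/4x=2 ⇒ x=2/(-1/4)=-8.0000
Confirm numerically:
  x=-7.793: |R|=0.98681 <1
  x=-6.014: |R|=0.84748 <1
  x=-3.958: |R|=0.59324 <1
  x=-8.402: |R|=1.02421 >1
  x=-8.211: |R|=1.01293 >1
  x=-8.206: |R|=1.01263 >1
So |R|<1 on (-8.0000, 0).

(-8.0000, 0).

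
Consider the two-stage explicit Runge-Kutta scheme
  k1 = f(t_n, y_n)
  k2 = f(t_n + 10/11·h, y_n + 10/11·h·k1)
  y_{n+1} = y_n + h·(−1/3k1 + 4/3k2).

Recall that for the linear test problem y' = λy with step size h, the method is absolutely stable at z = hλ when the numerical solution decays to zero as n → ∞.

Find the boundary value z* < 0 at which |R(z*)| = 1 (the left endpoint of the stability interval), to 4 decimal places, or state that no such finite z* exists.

On y'=λy, z=hλ:
  k1=λy_n ⇒ h·k1=z·y_n;  k2=λ(1+10/11z)y_n ⇒ h·k2=z(1+10/11z)y_n
  y_{n+1}/y_n = 1 − 1/3z + 4/3z(1+10/11z) = 1 + z + 40/33z²
  R(z) = 1 + z + 40/33z².

Find x<0 with |R(x)|<1.
x=-0.93: |R|=1.1184
R=1: x+40/33x²=0 ⇒ x=−33/40=-0.8250; min R=1−1/(4·40/33)=0.7937>−1
Confirm numerically:
  x=-0.755: |R|=0.93594 <1
  x=-0.739: |R|=0.92296 <1
  x=-0.577: |R|=0.82655 <1
  x=-1.352: |R|=1.86364 >1
  x=-0.990: |R|=1.19800 >1
  x=-0.942: |R|=1.13359 >1
Interval (-0.8250, 0).

z* = -0.8250.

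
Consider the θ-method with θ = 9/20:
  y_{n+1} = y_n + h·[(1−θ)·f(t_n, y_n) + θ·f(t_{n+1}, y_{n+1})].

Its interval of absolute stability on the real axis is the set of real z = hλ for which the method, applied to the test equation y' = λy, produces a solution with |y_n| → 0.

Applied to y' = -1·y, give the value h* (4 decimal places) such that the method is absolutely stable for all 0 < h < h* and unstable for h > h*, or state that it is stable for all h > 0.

Set f=λy, z=hλ:
  y_{n+1} = y_n + z·[11/20·y_n + 9/20·y_{n+1}] ⇒ (1 − 9/20z)y_{n+1} = (1 + 11/20z)y_n
  Hence R(z) = (1 + 11/20z)/(1 − 9/20z).

Find x<0 with |R(x)|<1.
x=-1.06: |R|=0.2823
R=−1: 1+11/20x = −1+9/20x ⇒ -1/10x=2 ⇒ x=2/(-1/10)=-20.0000
Confirm numerically:
  x=-11.706: |R|=0.86767 <1
  x=-10.534: |R|=0.83510 <1
  x=-9.450: |R|=0.79914 <1
  x=-20.564: |R|=1.00550 >1
  x=-20.343: |R|=1.00338 >1
Stable set (-20.0000, 0).

(-20.0000,0); λ=-1 ⇒ h* = (20)/1 = 20.0000.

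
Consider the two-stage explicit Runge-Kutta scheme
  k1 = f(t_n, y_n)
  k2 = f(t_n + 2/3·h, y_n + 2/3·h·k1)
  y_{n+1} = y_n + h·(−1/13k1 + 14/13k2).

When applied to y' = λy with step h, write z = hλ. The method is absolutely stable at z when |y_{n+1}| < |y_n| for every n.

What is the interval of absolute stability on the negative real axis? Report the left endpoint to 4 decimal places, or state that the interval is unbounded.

With y'=λy (z=hλ):
  k1=λy_n ⇒ h·k1=z·y_n;  k2=λ(1+2/3z)y_n ⇒ h·k2=z(1+2/3z)y_n
  y_{n+1}/y_n = 1 − 1/13z + 14/13z(1+2/3z) = 1 + z + 28/39z²
  ⇒ R(z) = 1 + z + 28/39z².

Boundary: |R(x)|=1, x<0.
x=-1.48: |R|=1.0926
R=1: x+28/39x²=0 ⇒ x=−39/28=-1.3929; min R=1−1/(4·28/39)=0.6518>−1
Confirm numerically:
  x=-1.200: |R|=0.83385 <1
  x=-1.115: |R|=0.77757 <1
  x=-1.105: |R|=0.77163 <1
  x=-0.987: |R|=0.71240 <1
  x=-1.949: |R|=1.77820 >1
  x=-1.935: |R|=1.75316 >1
  x=-1.634: |R|=1.28289 >1
Stable set (-1.3929, 0).

z∈(-1.3929,0).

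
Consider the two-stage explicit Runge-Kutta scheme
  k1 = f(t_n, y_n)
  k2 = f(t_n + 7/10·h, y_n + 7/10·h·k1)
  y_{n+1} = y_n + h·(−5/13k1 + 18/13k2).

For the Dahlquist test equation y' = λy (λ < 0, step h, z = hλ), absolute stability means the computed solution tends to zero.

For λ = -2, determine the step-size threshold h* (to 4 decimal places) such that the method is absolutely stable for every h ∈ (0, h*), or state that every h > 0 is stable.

(-1.0317,0); λ=-2 ⇒ h* = (65/63)/2 = 0.5159.

On y'=λy, z=hλ:
  k1=λy_n ⇒ h·k1=z·y_n;  k2=λ(1+7/10z)y_n ⇒ h·k2=z(1+7/10z)y_n
  y_{n+1}/y_n = 1 − 5/13z + 18/13z(1+7/10z) = 1 + z + 63/65z²
  R(z) = 1 + z + 63/65z².

Need |R(x)|<1, x<0.
x=-0.87: |R|=0.8636
R=1: x+63/65x²=0 ⇒ x=−65/63=-1.0317; min R=1−1/(4·63/65)=0.7421>−1
Confirm numerically:
  x=-0.615: |R|=0.75159 <1
  x=-0.520: |R|=0.74208 <1
  x=-0.507: |R|=0.74214 <1
  x=-1.570: |R|=1.81906 >1
  x=-1.398: |R|=1.49627 >1
  x=-1.327: |R|=1.37975 >1
So |R|<1 on (-1.0317, 0).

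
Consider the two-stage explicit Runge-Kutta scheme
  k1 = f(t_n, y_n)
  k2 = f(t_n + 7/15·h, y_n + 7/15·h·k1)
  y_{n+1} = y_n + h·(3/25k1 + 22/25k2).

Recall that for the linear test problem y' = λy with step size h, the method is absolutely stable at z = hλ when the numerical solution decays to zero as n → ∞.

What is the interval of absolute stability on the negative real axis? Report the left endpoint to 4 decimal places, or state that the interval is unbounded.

Set f=λy, z=hλ:
  k1=λy_n ⇒ h·k1=z·y_n;  k2=λ(1+7/15z)y_n ⇒ h·k2=z(1+7/15z)y_n
  y_{n+1}/y_n = 1 + 3/25z + 22/25z(1+7/15z) = 1 + z + 154/375z²
  so R(z) = 1 + z + 154/375z².

Find x<0 with |R(x)|<1.
x=-0.59: |R|=0.5530
R=1: x+154/375x²=0 ⇒ x=−375/154=-2.4351; min R=1−1/(4·154/375)=0.3912>−1
Confirm numerically:
  x=-2.269: |R|=0.84526 <1
  x=-2.143: |R|=0.74297 <1
  x=-1.951: |R|=0.61216 <1
  x=-2.807: |R|=1.42874 >1
  x=-2.531: |R|=1.09971 >1
Stable set (-2.4351, 0).

z∈(-2.4351,0).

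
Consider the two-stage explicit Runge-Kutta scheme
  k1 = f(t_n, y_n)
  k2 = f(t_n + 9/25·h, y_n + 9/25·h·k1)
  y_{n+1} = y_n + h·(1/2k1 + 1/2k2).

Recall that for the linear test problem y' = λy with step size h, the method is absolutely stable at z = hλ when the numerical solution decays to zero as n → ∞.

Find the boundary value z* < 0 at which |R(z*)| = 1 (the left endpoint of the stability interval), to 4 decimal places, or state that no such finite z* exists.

z* = -5.5556.

On y'=λy, z=hλ:
  k1=λy_n ⇒ h·k1=z·y_n;  k2=λ(1+9/25z)y_n ⇒ h·k2=z(1+9/25z)y_n
  y_{n+1}/y_n = 1 + 1/2z + 1/2z(1+9/25z) = 1 + z + 9/50z²
  Hence R(z) = 1 + z + 9/50z².

Need |R(x)|<1, x<0.
x=-1.14: |R|=0.0939
R=1: x+9/50x²=0 ⇒ x=−50/9=-5.5556; min R=1−1/(4·9/50)=-0.3889>−1
Confirm numerically:
  x=-5.415: |R|=0.86300 <1
  x=-4.891: |R|=0.41494 <1
  x=-4.731: |R|=0.29782 <1
  x=-5.689: |R|=1.13665 >1
  x=-5.626: |R|=1.07134 >1
Stable set (-5.5556, 0).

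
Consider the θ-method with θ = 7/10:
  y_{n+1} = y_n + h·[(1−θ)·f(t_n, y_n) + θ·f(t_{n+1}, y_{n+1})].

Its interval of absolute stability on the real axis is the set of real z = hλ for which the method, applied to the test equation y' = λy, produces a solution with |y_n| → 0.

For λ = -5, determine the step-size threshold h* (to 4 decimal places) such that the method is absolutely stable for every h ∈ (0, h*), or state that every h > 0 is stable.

interval (−∞, 0). Any h>0 works for λ=-5.

Set f=λy, z=hλ:
  y_{n+1} = y_n + z·[3/10·y_n + 7/10·y_{n+1}] ⇒ (1 − 7/10z)y_{n+1} = (1 + 3/10z)y_n
  Hence R(z) = (1 + 3/10z)/(1 − 7/10z).

Need |R(x)|<1, x<0.
x=-0.34: |R|=0.7254
x=-2: |R|=0.1667
x=-10: |R|=0.2500
x=-100: |R|=0.4085
θ=7/10≥1/2 ⇒ |1+3/10x|<|1−7/10x| ∀x<0 ⇒ stable on all of ℝ⁻.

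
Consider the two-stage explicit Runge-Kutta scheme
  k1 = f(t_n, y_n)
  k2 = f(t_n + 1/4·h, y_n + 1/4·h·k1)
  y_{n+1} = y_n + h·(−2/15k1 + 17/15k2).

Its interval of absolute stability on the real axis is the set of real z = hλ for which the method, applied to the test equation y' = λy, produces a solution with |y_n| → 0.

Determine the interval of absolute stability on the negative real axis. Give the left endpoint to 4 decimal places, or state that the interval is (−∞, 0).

Test eqn y'=λy, z=hλ:
  k1=λy_n ⇒ h·k1=z·y_n;  k2=λ(1+1/4z)y_n ⇒ h·k2=z(1+1/4z)y_n
  y_{n+1}/y_n = 1 − 2/15z + 17/15z(1+1/4z) = 1 + z + 17/60z²
  R(z) = 1 + z + 17/60z².

Find x<0 with |R(x)|<1.
x=-0.33: |R|=0.7009
R=1: x+17/60x²=0 ⇒ x=−60/17=-3.5294; min R=1−1/(4·17/60)=0.1176>−1
Confirm numerically:
  x=-2.944: |R|=0.51169 <1
  x=-2.501: |R|=0.27125 <1
  x=-1.776: |R|=0.11768 <1
  x=-1.765: |R|=0.11765 <1
  x=-3.813: |R|=1.30637 >1
  x=-3.766: |R|=1.25245 >1
So |R|<1 on (-3.5294, 0).

z∈(-3.5294,0).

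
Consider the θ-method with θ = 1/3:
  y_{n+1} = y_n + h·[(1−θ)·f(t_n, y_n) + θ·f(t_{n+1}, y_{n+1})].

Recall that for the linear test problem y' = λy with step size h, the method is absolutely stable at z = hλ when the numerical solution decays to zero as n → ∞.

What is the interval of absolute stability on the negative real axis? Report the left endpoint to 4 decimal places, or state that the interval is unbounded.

Set f=λy, z=hλ:
  y_{n+1} = y_n + z·[2/3·y_n + 1/3·y_{n+1}] ⇒ (1 − 1/3z)y_{n+1} = (1 + 2/3z)y_n
  so R(z) = (1 + 2/3z)/(1 − 1/3z).

Need |R(x)|<1, x<0.
x=-0.67: |R|=0.4523
R=−1: 1+2/3x = −1+1/3x ⇒ -1/3x=2 ⇒ x=2/(-1/3)=-6.0000
Confirm numerically:
  x=-4.262: |R|=0.76067 <1
  x=-3.596: |R|=0.63554 <1
  x=-2.760: |R|=0.43750 <1
  x=-6.321: |R|=1.03444 >1
  x=-6.278: |R|=1.02996 >1
Stable set (-6.0000, 0).

z∈(-6.0000,0).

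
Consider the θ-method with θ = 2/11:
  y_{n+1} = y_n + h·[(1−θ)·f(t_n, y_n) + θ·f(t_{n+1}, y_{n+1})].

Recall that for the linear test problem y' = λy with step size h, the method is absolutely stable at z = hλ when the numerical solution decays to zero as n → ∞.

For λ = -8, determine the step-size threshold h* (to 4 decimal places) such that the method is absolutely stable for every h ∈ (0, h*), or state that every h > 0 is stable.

On y'=λy, z=hλ:
  y_{n+1} = y_n + z·[9/11·y_n + 2/11·y_{n+1}] ⇒ (1 − 2/11z)y_{n+1} = (1 + 9/11z)y_n
  ⇒ R(z) = (1 + 9/11z)/(1 − 2/11z).

Solve |R(x)|<1 on ℝ⁻.
x=-1.73: |R|=0.3160
R=−1: 1+9/11x = −1+2/11x ⇒ -7/11x=2 ⇒ x=2/(-7/11)=-3.1429
Confirm numerically:
  x=-2.559: |R|=0.74643 <1
  x=-1.819: |R|=0.36692 <1
  x=-1.758: |R|=0.33219 <1
  x=-1.389: |R|=0.10894 <1
  x=-3.509: |R|=1.14225 >1
  x=-3.259: |R|=1.04641 >1
Stable set (-3.1429, 0).

(-3.1429,0); λ=-8 ⇒ h* = (22/7)/8 = 0.3929.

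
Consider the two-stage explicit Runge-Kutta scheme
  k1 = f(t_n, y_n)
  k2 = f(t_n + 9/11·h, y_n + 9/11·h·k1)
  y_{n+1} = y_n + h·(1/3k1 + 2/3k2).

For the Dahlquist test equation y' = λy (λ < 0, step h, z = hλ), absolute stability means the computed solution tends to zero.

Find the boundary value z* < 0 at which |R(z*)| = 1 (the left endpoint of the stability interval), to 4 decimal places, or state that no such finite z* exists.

Set f=λy, z=hλ:
  k1=λy_n ⇒ h·k1=z·y_n;  k2=λ(1+9/11z)y_n ⇒ h·k2=z(1+9/11z)y_n
  y_{n+1}/y_n = 1 + 1/3z + 2/3z(1+9/11z) = 1 + z + 6/11z²
  Hence R(z) = 1 + z + 6/11z².

Solve |R(x)|<1 on ℝ⁻.
x=-0.47: |R|=0.6505
R=1: x+6/11x²=0 ⇒ x=−11/6=-1.8333; min R=1−1/(4·6/11)=0.5417>−1
Confirm numerically:
  x=-1.449: |R|=0.69624 <1
  x=-1.300: |R|=0.62182 <1
  x=-1.105: |R|=0.56101 <1
  x=-2.432: |R|=1.79416 >1
  x=-2.151: |R|=1.37271 >1
  x=-2.059: |R|=1.25344 >1
Interval (-1.8333, 0).

z* = -1.8333.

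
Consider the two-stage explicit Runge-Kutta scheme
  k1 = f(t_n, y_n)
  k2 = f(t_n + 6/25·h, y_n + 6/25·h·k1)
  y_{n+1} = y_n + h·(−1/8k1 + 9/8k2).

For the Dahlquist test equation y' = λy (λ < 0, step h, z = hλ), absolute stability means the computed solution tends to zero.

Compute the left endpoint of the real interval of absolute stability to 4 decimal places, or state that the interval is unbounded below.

On y'=λy, z=hλ:
  k1=λy_n ⇒ h·k1=z·y_n;  k2=λ(1+6/25z)y_n ⇒ h·k2=z(1+6/25z)y_n
  y_{n+1}/y_n = 1 − 1/8z + 9/8z(1+6/25z) = 1 + z + 27/100z²
  Hence R(z) = 1 + z + 27/100z².

Boundary: |R(x)|=1, x<0.
x=-1.58: |R|=0.0940
R=1: x+27/100x²=0 ⇒ x=−100/27=-3.7037; min R=1−1/(4·27/100)=0.0741>−1
Confirm numerically:
  x=-2.757: |R|=0.29528 <1
  x=-2.423: |R|=0.16215 <1
  x=-1.936: |R|=0.07599 <1
  x=-3.895: |R|=1.20118 >1
  x=-3.856: |R|=1.15856 >1
  x=-3.767: |R|=1.06438 >1
Stable set (-3.7037, 0).

left endpoint -3.7037.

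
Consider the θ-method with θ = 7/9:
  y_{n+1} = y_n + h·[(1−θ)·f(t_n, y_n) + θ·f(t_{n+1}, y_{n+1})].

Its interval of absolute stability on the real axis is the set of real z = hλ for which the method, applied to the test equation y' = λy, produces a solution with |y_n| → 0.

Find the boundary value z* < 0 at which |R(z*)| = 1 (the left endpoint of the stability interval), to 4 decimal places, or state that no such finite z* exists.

Set f=λy, z=hλ:
  y_{n+1} = y_n + z·[2/9·y_n + 7/9·y_{n+1}] ⇒ (1 − 7/9z)y_{n+1} = (1 + 2/9z)y_n
  so R(z) = (1 + 2/9z)/(1 − 7/9z).

Solve |R(x)|<1 on ℝ⁻.
x=-1.75: |R|=0.2588
x=-2: |R|=0.2174
x=-10: |R|=0.1392
x=-100: |R|=0.2694
θ=7/9≥1/2 ⇒ |1+2/9x|<|1−7/9x| ∀x<0 ⇒ unbounded interval.

unbounded; (−∞, 0).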